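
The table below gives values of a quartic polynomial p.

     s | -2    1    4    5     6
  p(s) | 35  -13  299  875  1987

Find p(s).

p(s) = 2s^4 - 2s^3 - 4s^2 - 4s - 5

Write p(s) = as^4 + bs^3 + cs^2 + ds + e. Substituting each data point gives a linear system:
  16a - 8b + 4c - 2d + e = 35
  a + b + c + d + e = -13
  256a + 64b + 16c + 4d + e = 299
  625a + 125b + 25c + 5d + e = 875
  1296a + 216b + 36c + 6d + e = 1987
Solving the system yields a = 2, b = -2, c = -4, d = -4, e = -5.
So p(s) = 2s^4 - 2s^3 - 4s^2 - 4s - 5.
Check: p(1) = -13. ✓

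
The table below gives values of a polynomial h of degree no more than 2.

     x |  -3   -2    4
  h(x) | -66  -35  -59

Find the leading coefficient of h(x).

-5

Write h(x) = ax^2 + bx + c. Substituting each data point gives a linear system:
  9a - 3b + c = -66
  4a - 2b + c = -35
  16a + 4b + c = -59
Solving the system yields a = -5, b = 6, c = -3.
So h(x) = -5x^2 + 6x - 3.
The leading coefficient is -5.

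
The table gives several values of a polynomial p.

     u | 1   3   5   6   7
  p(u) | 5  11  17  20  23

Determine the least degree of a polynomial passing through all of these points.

1

Divided differences on the nodes 1, 3, 5, 6, 7:
  order 0: 5  11  17  20  23
  order 1: 3  3  3  3
  order 2: 0  0  0
  order 3: 0  0
  order 4: 0
The order-1 divided differences are all 3 (nonzero) and every higher order vanishes, so the data lies on a polynomial of degree exactly 1.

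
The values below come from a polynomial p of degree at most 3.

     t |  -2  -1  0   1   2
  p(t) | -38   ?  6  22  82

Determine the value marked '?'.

The 4 known points determine the degree-3 polynomial uniquely.
Write p(t) = at^3 + bt^2 + ct + d. Substituting each data point gives a linear system:
  -8a + 4b - 2c + d = -38
  d = 6
  a + b + c + d = 22
  8a + 4b + 2c + d = 82
Solving the system yields a = 6, b = 4, c = 6, d = 6.
So p(t) = 6t³ + 4t² + 6t + 6.
Then p(-1) = -2.

-2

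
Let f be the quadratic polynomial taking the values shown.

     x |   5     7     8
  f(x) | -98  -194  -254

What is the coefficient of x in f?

0

Write f(x) = ax^2 + bx + c. Substituting each data point gives a linear system:
  25a + 5b + c = -98
  49a + 7b + c = -194
  64a + 8b + c = -254
Solving the system yields a = -4, b = 0, c = 2.
So f(x) = -4x² + 2.
The coefficient of x is 0.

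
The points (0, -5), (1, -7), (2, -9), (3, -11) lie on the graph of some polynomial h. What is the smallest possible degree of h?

1

Forward differences of the values at s = 0, 1, 2, 3:
  h  : -5  -7  -9  -11
  Δ  : -2  -2  -2
  Δ^2: 0  0
  Δ^3: 0
The first differences are constant (-2) and nonzero, while all higher differences vanish, so the minimal degree is 1.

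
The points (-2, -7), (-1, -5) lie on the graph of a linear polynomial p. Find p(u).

p(u) = 2u - 3

Write p(u) = au + b. Substituting each data point gives a linear system:
  -2a + b = -7
  -a + b = -5
Solving the system yields a = 2, b = -3.
So p(u) = 2u - 3.
Check: p(-1) = -5. ✓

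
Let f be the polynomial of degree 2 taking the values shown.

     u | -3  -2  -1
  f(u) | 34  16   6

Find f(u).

f(u) = 4u^2 + 2u + 4

Write f(u) = au^2 + bu + c. Substituting each data point gives a linear system:
  9a - 3b + c = 34
  4a - 2b + c = 16
  a - b + c = 6
Solving the system yields a = 4, b = 2, c = 4.
So f(u) = 4u^2 + 2u + 4.
Check: f(-3) = 34. ✓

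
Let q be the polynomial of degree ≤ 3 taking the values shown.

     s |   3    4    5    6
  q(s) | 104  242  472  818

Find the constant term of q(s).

2

Write q(s) = as^3 + bs^2 + cs + d. Substituting each data point gives a linear system:
  27a + 9b + 3c + d = 104
  64a + 16b + 4c + d = 242
  125a + 25b + 5c + d = 472
  216a + 36b + 6c + d = 818
Solving the system yields a = 4, b = -2, c = 4, d = 2.
So q(s) = 4s^3 - 2s^2 + 4s + 2.
The constant term is 2.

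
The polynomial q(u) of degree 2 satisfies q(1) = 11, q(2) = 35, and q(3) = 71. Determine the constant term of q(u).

-1

Write q(u) = au^2 + bu + c. Substituting each data point gives a linear system:
  a + b + c = 11
  4a + 2b + c = 35
  9a + 3b + c = 71
Solving the system yields a = 6, b = 6, c = -1.
So q(u) = 6u^2 + 6u - 1.
The constant term is -1.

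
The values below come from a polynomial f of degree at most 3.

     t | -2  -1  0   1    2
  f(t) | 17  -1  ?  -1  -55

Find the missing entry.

The 4 known points determine the degree-3 polynomial uniquely.
Write f(t) = at^3 + bt^2 + ct + d. Substituting each data point gives a linear system:
  -8a + 4b - 2c + d = 17
  -a + b - c + d = -1
  a + b + c + d = -1
  8a + 4b + 2c + d = -55
Solving the system yields a = -6, b = -6, c = 6, d = 5.
So f(t) = -6t^3 - 6t^2 + 6t + 5.
Then f(0) = 5.

5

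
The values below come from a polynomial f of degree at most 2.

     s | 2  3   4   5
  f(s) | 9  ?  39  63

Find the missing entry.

The 3 known points determine the degree-2 polynomial uniquely.
Write f(s) = as^2 + bs + c. Substituting each data point gives a linear system:
  4a + 2b + c = 9
  16a + 4b + c = 39
  25a + 5b + c = 63
Solving the system yields a = 3, b = -3, c = 3.
So f(s) = 3s^2 - 3s + 3.
Then f(3) = 21.

21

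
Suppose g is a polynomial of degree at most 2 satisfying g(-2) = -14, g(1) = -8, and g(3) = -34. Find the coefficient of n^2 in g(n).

Write g(n) = an^2 + bn + c. Substituting each data point gives a linear system:
  4a - 2b + c = -14
  a + b + c = -8
  9a + 3b + c = -34
Solving the system yields a = -3, b = -1, c = -4.
So g(n) = -3n^2 - n - 4.
The leading coefficient is -3.

-3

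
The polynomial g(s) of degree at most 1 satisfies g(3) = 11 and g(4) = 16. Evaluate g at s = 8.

36

Write g(s) = as + b. Substituting each data point gives a linear system:
  3a + b = 11
  4a + b = 16
Solving the system yields a = 5, b = -4.
So g(s) = 5s - 4.
Then g(8) = 36.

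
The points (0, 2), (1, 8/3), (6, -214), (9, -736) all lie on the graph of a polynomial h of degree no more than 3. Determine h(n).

Using the Lagrange interpolation formula with nodes 0, 1, 6, 9:
  L_0(n) = (n - 1)(n - 6)(n - 9) / -54
  L_1(n) = n(n - 6)(n - 9) / 40
  L_2(n) = n(n - 1)(n - 9) / -90
  L_3(n) = n(n - 1)(n - 6) / 216
Then h(n) = 2·L_0(n) + 8/3·L_1(n) - 214·L_2(n) - 736·L_3(n).
Expanding and collecting terms gives h(n) = -n^3 - (1/3)n^2 + 2n + 2.
Check: h(1) = 8/3. ✓

h(n) = -n^3 - (1/3)n^2 + 2n + 2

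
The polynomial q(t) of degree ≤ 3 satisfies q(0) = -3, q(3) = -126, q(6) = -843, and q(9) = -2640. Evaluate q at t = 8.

Using the Lagrange interpolation formula with nodes 0, 3, 6, 9:
  L_0(t) = (t - 3)(t - 6)(t - 9) / -162
  L_1(t) = t(t - 6)(t - 9) / 54
  L_2(t) = t(t - 3)(t - 9) / -54
  L_3(t) = t(t - 3)(t - 6) / 162
Then q(t) = -3·L_0(t) - 126·L_1(t) - 843·L_2(t) - 2640·L_3(t).
Expanding and collecting terms gives q(t) = -3t³ - 6t² + 4t - 3.
Evaluating at t = 8: q(8) = -1891.

-1891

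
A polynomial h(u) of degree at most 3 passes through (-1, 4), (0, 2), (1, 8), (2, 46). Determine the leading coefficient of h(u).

4

Write h(u) = au^3 + bu^2 + cu + d. Substituting each data point gives a linear system:
  -a + b - c + d = 4
  d = 2
  a + b + c + d = 8
  8a + 4b + 2c + d = 46
Solving the system yields a = 4, b = 4, c = -2, d = 2.
So h(u) = 4u^3 + 4u^2 - 2u + 2.
The leading coefficient is 4.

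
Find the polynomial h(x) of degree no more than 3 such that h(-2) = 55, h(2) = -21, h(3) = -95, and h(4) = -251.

h(x) = -5x^3 + 4x^2 + x + 1

Write h(x) = ax^3 + bx^2 + cx + d. Substituting each data point gives a linear system:
  -8a + 4b - 2c + d = 55
  8a + 4b + 2c + d = -21
  27a + 9b + 3c + d = -95
  64a + 16b + 4c + d = -251
Solving the system yields a = -5, b = 4, c = 1, d = 1.
So h(x) = -5x^3 + 4x^2 + x + 1.
Check: h(-2) = 55. ✓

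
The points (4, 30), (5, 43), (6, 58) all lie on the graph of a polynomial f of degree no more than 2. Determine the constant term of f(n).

-2

Write f(n) = an^2 + bn + c. Substituting each data point gives a linear system:
  16a + 4b + c = 30
  25a + 5b + c = 43
  36a + 6b + c = 58
Solving the system yields a = 1, b = 4, c = -2.
So f(n) = n^2 + 4n - 2.
The constant term is -2.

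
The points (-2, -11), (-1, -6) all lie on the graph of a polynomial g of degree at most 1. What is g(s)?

Using the Lagrange interpolation formula with nodes -2, -1:
  L_0(s) = (s + 1) / -1
  L_1(s) = (s + 2) / 1
Then g(s) = -11·L_0(s) - 6·L_1(s).
Expanding and collecting terms gives g(s) = 5s - 1.
Check: g(-2) = -11. ✓

g(s) = 5s - 1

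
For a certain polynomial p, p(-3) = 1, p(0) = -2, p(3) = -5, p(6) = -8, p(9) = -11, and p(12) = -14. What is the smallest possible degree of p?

1

Forward differences of the values at u = -3, 0, 3, 6, 9, 12:
  p  : 1  -2  -5  -8  -11  -14
  Δ  : -3  -3  -3  -3  -3
  Δ^2: 0  0  0  0
  Δ^3: 0  0  0
  Δ^4: 0  0
  Δ^5: 0
The first differences are constant (-3) and nonzero, while all higher differences vanish, so the minimal degree is 1.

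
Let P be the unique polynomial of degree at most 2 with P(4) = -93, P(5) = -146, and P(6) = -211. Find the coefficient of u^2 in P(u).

Write P(u) = au^2 + bu + c. Substituting each data point gives a linear system:
  16a + 4b + c = -93
  25a + 5b + c = -146
  36a + 6b + c = -211
Solving the system yields a = -6, b = 1, c = -1.
So P(u) = -6u² + u - 1.
The leading coefficient is -6.

-6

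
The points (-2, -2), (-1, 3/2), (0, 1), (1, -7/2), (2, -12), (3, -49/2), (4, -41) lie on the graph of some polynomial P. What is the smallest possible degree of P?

Forward differences of the values at n = -2, -1, 0, 1, 2, 3, 4:
  P  : -2  3/2  1  -7/2  -12  -49/2  -41
  Δ  : 7/2  -1/2  -9/2  -17/2  -25/2  -33/2
  Δ^2: -4  -4  -4  -4  -4
  Δ^3: 0  0  0  0
  Δ^4: 0  0  0
  Δ^5: 0  0
  Δ^6: 0
The second differences are constant (-4) and nonzero, while all higher differences vanish, so the minimal degree is 2.

2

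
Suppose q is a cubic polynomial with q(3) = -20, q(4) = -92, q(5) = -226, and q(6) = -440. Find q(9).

-1742

Forward differences of the values at s = 3, 4, 5, 6:
  q  : -20  -92  -226  -440
  Δ  : -72  -134  -214
  Δ^2: -62  -80
  Δ^3: -18
The third differences are constant, confirming degree 3.
Interpolating (Newton forward form) and evaluating at s = 9 gives q(9) = -1742.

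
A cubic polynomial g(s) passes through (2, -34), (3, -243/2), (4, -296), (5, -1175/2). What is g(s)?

Using the Lagrange interpolation formula with nodes 2, 3, 4, 5:
  L_0(s) = (s - 3)(s - 4)(s - 5) / -6
  L_1(s) = (s - 2)(s - 4)(s - 5) / 2
  L_2(s) = (s - 2)(s - 3)(s - 5) / -2
  L_3(s) = (s - 2)(s - 3)(s - 4) / 6
Then g(s) = -34·L_0(s) - 243/2·L_1(s) - 296·L_2(s) - 1175/2·L_3(s).
Expanding and collecting terms gives g(s) = -5s³ + (3/2)s².
Check: g(3) = -243/2. ✓

g(s) = -5s^3 + (3/2)s^2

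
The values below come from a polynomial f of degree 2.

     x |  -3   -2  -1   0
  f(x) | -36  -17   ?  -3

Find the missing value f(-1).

The 3 known points determine the degree-2 polynomial uniquely.
Write f(x) = ax^2 + bx + c. Substituting each data point gives a linear system:
  9a - 3b + c = -36
  4a - 2b + c = -17
  c = -3
Solving the system yields a = -4, b = -1, c = -3.
So f(x) = -4x² - x - 3.
Then f(-1) = -6.

-6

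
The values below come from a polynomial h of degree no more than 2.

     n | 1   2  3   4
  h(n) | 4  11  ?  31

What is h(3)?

The 3 known points determine the degree-2 polynomial uniquely.
Write h(n) = an^2 + bn + c. Substituting each data point gives a linear system:
  a + b + c = 4
  4a + 2b + c = 11
  16a + 4b + c = 31
Solving the system yields a = 1, b = 4, c = -1.
So h(n) = n² + 4n - 1.
Then h(3) = 20.

20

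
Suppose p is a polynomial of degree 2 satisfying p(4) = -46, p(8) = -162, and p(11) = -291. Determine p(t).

p(t) = -2t^2 - 5t + 6

Using the Lagrange interpolation formula with nodes 4, 8, 11:
  L_0(t) = (t - 8)(t - 11) / 28
  L_1(t) = (t - 4)(t - 11) / -12
  L_2(t) = (t - 4)(t - 8) / 21
Then p(t) = -46·L_0(t) - 162·L_1(t) - 291·L_2(t).
Expanding and collecting terms gives p(t) = -2t^2 - 5t + 6.
Check: p(11) = -291. ✓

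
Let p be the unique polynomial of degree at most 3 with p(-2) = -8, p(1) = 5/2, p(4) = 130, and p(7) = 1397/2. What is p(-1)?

5/2

Using the Lagrange interpolation formula with nodes -2, 1, 4, 7:
  L_0(u) = (u - 1)(u - 4)(u - 7) / -162
  L_1(u) = (u + 2)(u - 4)(u - 7) / 54
  L_2(u) = (u + 2)(u - 1)(u - 7) / -54
  L_3(u) = (u + 2)(u - 1)(u - 4) / 162
Then p(u) = -8·L_0(u) + 5/2·L_1(u) + 130·L_2(u) + 1397/2·L_3(u).
Expanding and collecting terms gives p(u) = 2u^3 + (1/2)u^2 - 2u + 2.
Evaluating at u = -1: p(-1) = 5/2.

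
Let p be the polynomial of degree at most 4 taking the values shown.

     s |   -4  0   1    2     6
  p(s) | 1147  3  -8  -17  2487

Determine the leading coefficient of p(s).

Write p(s) = as^4 + bs^3 + cs^2 + ds + e. Substituting each data point gives a linear system:
  256a - 64b + 16c - 4d + e = 1147
  e = 3
  a + b + c + d + e = -8
  16a + 8b + 4c + 2d + e = -17
  1296a + 216b + 36c + 6d + e = 2487
Solving the system yields a = 3, b = -6, c = -2, d = -6, e = 3.
So p(s) = 3s^4 - 6s^3 - 2s^2 - 6s + 3.
The leading coefficient is 3.

3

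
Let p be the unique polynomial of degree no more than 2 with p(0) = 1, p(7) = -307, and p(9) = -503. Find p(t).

Using the Lagrange interpolation formula with nodes 0, 7, 9:
  L_0(t) = (t - 7)(t - 9) / 63
  L_1(t) = t(t - 9) / -14
  L_2(t) = t(t - 7) / 18
Then p(t) = 1·L_0(t) - 307·L_1(t) - 503·L_2(t).
Expanding and collecting terms gives p(t) = -6t² - 2t + 1.
Check: p(7) = -307. ✓

p(t) = -6t^2 - 2t + 1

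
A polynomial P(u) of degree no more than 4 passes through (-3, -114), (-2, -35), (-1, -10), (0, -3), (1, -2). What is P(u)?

Write P(u) = au^4 + bu^3 + cu^2 + du + e. Substituting each data point gives a linear system:
  81a - 27b + 9c - 3d + e = -114
  16a - 8b + 4c - 2d + e = -35
  a - b + c - d + e = -10
  e = -3
  a + b + c + d + e = -2
Solving the system yields a = -1, b = 0, c = -2, d = 4, e = -3.
So P(u) = -u^4 - 2u^2 + 4u - 3.
Check: P(-2) = -35. ✓

P(u) = -u^4 - 2u^2 + 4u - 3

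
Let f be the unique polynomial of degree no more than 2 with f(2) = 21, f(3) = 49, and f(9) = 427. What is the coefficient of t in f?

Write f(t) = at^2 + bt + c. Substituting each data point gives a linear system:
  4a + 2b + c = 21
  9a + 3b + c = 49
  81a + 9b + c = 427
Solving the system yields a = 5, b = 3, c = -5.
So f(t) = 5t^2 + 3t - 5.
The coefficient of t is 3.

3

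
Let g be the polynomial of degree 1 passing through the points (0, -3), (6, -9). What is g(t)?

g(t) = -t - 3

Write g(t) = at + b. Substituting each data point gives a linear system:
  b = -3
  6a + b = -9
Solving the system yields a = -1, b = -3.
So g(t) = -t - 3.
Check: g(6) = -9. ✓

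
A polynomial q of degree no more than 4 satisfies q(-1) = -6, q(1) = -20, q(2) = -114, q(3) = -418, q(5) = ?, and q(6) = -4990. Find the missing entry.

The 5 known points determine the degree-4 polynomial uniquely.
Write q(s) = as^4 + bs^3 + cs^2 + ds + e. Substituting each data point gives a linear system:
  a - b + c - d + e = -6
  a + b + c + d + e = -20
  16a + 8b + 4c + 2d + e = -114
  81a + 27b + 9c + 3d + e = -418
  1296a + 216b + 36c + 6d + e = -4990
Solving the system yields a = -3, b = -4, c = -6, d = -3, e = -4.
So q(s) = -3s⁴ - 4s³ - 6s² - 3s - 4.
Then q(5) = -2544.

-2544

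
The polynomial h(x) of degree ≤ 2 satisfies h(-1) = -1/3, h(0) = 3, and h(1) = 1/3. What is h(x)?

h(x) = -3x^2 + (1/3)x + 3

Using the Lagrange interpolation formula with nodes -1, 0, 1:
  L_0(x) = x(x - 1) / 2
  L_1(x) = (x + 1)(x - 1) / -1
  L_2(x) = (x + 1)x / 2
Then h(x) = -1/3·L_0(x) + 3·L_1(x) + 1/3·L_2(x).
Expanding and collecting terms gives h(x) = -3x^2 + (1/3)x + 3.
Check: h(0) = 3. ✓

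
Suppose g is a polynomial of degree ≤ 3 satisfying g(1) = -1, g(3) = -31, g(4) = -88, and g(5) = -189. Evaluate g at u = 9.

-1273

Using the Lagrange interpolation formula with nodes 1, 3, 4, 5:
  L_0(u) = (u - 3)(u - 4)(u - 5) / -24
  L_1(u) = (u - 1)(u - 4)(u - 5) / 4
  L_2(u) = (u - 1)(u - 3)(u - 5) / -3
  L_3(u) = (u - 1)(u - 3)(u - 4) / 8
Then g(u) = -1·L_0(u) - 31·L_1(u) - 88·L_2(u) - 189·L_3(u).
Expanding and collecting terms gives g(u) = -2u³ + 2u² + 3u - 4.
Evaluating at u = 9: g(9) = -1273.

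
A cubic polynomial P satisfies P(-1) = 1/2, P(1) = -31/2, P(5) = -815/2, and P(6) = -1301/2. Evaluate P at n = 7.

Write P(n) = an^3 + bn^2 + cn + d. Substituting each data point gives a linear system:
  -a + b - c + d = 1/2
  a + b + c + d = -31/2
  125a + 25b + 5c + d = -815/2
  216a + 36b + 6c + d = -1301/2
Solving the system yields a = -2, b = -5, c = -6, d = -5/2.
So P(n) = -2n^3 - 5n^2 - 6n - 5/2.
Then P(7) = -1951/2.

-1951/2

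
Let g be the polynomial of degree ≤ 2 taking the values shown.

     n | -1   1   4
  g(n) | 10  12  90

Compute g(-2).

24

Using the Lagrange interpolation formula with nodes -1, 1, 4:
  L_0(n) = (n - 1)(n - 4) / 10
  L_1(n) = (n + 1)(n - 4) / -6
  L_2(n) = (n + 1)(n - 1) / 15
Then g(n) = 10·L_0(n) + 12·L_1(n) + 90·L_2(n).
Expanding and collecting terms gives g(n) = 5n² + n + 6.
Evaluating at n = -2: g(-2) = 24.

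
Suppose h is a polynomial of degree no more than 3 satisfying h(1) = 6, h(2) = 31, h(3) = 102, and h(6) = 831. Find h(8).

Write h(x) = ax^3 + bx^2 + cx + d. Substituting each data point gives a linear system:
  a + b + c + d = 6
  8a + 4b + 2c + d = 31
  27a + 9b + 3c + d = 102
  216a + 36b + 6c + d = 831
Solving the system yields a = 4, b = -1, c = 0, d = 3.
So h(x) = 4x^3 - x^2 + 3.
Then h(8) = 1987.

1987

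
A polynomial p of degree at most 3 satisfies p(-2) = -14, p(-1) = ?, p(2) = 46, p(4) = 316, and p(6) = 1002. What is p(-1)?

The 4 known points determine the degree-3 polynomial uniquely.
Write p(t) = at^3 + bt^2 + ct + d. Substituting each data point gives a linear system:
  -8a + 4b - 2c + d = -14
  8a + 4b + 2c + d = 46
  64a + 16b + 4c + d = 316
  216a + 36b + 6c + d = 1002
Solving the system yields a = 4, b = 4, c = -1, d = 0.
So p(t) = 4t^3 + 4t^2 - t.
Then p(-1) = 1.

1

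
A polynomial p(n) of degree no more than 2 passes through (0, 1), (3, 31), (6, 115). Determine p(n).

Using the Lagrange interpolation formula with nodes 0, 3, 6:
  L_0(n) = (n - 3)(n - 6) / 18
  L_1(n) = n(n - 6) / -9
  L_2(n) = n(n - 3) / 18
Then p(n) = 1·L_0(n) + 31·L_1(n) + 115·L_2(n).
Expanding and collecting terms gives p(n) = 3n² + n + 1.
Check: p(0) = 1. ✓

p(n) = 3n^2 + n + 1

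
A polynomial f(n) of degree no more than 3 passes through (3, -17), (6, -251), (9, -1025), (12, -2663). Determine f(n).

f(n) = -2n^3 + 6n^2 - 6n + 1

Write f(n) = an^3 + bn^2 + cn + d. Substituting each data point gives a linear system:
  27a + 9b + 3c + d = -17
  216a + 36b + 6c + d = -251
  729a + 81b + 9c + d = -1025
  1728a + 144b + 12c + d = -2663
Solving the system yields a = -2, b = 6, c = -6, d = 1.
So f(n) = -2n^3 + 6n^2 - 6n + 1.
Check: f(6) = -251. ✓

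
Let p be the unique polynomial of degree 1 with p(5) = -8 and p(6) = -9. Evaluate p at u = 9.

-12

Using the Lagrange interpolation formula with nodes 5, 6:
  L_0(u) = (u - 6) / -1
  L_1(u) = (u - 5) / 1
Then p(u) = -8·L_0(u) - 9·L_1(u).
Expanding and collecting terms gives p(u) = -u - 3.
Evaluating at u = 9: p(9) = -12.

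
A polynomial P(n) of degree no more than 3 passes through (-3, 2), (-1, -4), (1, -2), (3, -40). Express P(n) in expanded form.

P(n) = -n^3 - 2n^2 + 2n - 1

Write P(n) = an^3 + bn^2 + cn + d. Substituting each data point gives a linear system:
  -27a + 9b - 3c + d = 2
  -a + b - c + d = -4
  a + b + c + d = -2
  27a + 9b + 3c + d = -40
Solving the system yields a = -1, b = -2, c = 2, d = -1.
So P(n) = -n^3 - 2n^2 + 2n - 1.
Check: P(-1) = -4. ✓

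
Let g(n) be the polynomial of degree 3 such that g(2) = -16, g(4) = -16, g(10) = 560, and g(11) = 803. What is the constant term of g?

Write g(n) = an^3 + bn^2 + cn + d. Substituting each data point gives a linear system:
  8a + 4b + 2c + d = -16
  64a + 16b + 4c + d = -16
  1000a + 100b + 10c + d = 560
  1331a + 121b + 11c + d = 803
Solving the system yields a = 1, b = -4, c = -4, d = 0.
So g(n) = n^3 - 4n^2 - 4n.
The constant term is 0.

0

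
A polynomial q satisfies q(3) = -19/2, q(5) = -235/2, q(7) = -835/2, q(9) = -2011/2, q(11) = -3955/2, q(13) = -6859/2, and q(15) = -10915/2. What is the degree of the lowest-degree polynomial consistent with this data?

3

Forward differences of the values at u = 3, 5, 7, 9, 11, 13, 15:
  q  : -19/2  -235/2  -835/2  -2011/2  -3955/2  -6859/2  -10915/2
  Δ  : -108  -300  -588  -972  -1452  -2028
  Δ^2: -192  -288  -384  -480  -576
  Δ^3: -96  -96  -96  -96
  Δ^4: 0  0  0
  Δ^5: 0  0
  Δ^6: 0
The third differences are constant (-96) and nonzero, while all higher differences vanish, so the minimal degree is 3.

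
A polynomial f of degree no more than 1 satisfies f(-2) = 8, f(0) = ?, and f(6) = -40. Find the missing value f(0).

-4

The 2 known points determine the degree-1 polynomial uniquely.
Write f(t) = at + b. Substituting each data point gives a linear system:
  -2a + b = 8
  6a + b = -40
Solving the system yields a = -6, b = -4.
So f(t) = -6t - 4.
Then f(0) = -4.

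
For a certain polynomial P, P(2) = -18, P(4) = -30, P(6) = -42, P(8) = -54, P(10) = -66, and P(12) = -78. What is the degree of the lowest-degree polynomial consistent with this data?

Forward differences of the values at s = 2, 4, 6, 8, 10, 12:
  P  : -18  -30  -42  -54  -66  -78
  Δ  : -12  -12  -12  -12  -12
  Δ^2: 0  0  0  0
  Δ^3: 0  0  0
  Δ^4: 0  0
  Δ^5: 0
The first differences are constant (-12) and nonzero, while all higher differences vanish, so the minimal degree is 1.

1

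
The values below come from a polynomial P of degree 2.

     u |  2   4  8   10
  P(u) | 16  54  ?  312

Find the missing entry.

The 3 known points determine the degree-2 polynomial uniquely.
Write P(u) = au^2 + bu + c. Substituting each data point gives a linear system:
  4a + 2b + c = 16
  16a + 4b + c = 54
  100a + 10b + c = 312
Solving the system yields a = 3, b = 1, c = 2.
So P(u) = 3u^2 + u + 2.
Then P(8) = 202.

202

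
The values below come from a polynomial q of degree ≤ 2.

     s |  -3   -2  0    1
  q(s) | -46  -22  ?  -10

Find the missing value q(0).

-4

The 3 known points determine the degree-2 polynomial uniquely.
Write q(s) = as^2 + bs + c. Substituting each data point gives a linear system:
  9a - 3b + c = -46
  4a - 2b + c = -22
  a + b + c = -10
Solving the system yields a = -5, b = -1, c = -4.
So q(s) = -5s^2 - s - 4.
Then q(0) = -4.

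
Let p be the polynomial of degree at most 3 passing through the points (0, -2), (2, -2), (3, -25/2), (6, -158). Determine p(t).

Write p(t) = at^3 + bt^2 + ct + d. Substituting each data point gives a linear system:
  d = -2
  8a + 4b + 2c + d = -2
  27a + 9b + 3c + d = -25/2
  216a + 36b + 6c + d = -158
Solving the system yields a = -1, b = 3/2, c = 1, d = -2.
So p(t) = -t^3 + (3/2)t^2 + t - 2.
Check: p(0) = -2. ✓

p(t) = -t^3 + (3/2)t^2 + t - 2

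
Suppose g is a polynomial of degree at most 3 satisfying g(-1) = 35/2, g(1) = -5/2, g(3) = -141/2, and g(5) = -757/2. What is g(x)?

g(x) = -4x^3 + 6x^2 - 6x + 3/2

Write g(x) = ax^3 + bx^2 + cx + d. Substituting each data point gives a linear system:
  -a + b - c + d = 35/2
  a + b + c + d = -5/2
  27a + 9b + 3c + d = -141/2
  125a + 25b + 5c + d = -757/2
Solving the system yields a = -4, b = 6, c = -6, d = 3/2.
So g(x) = -4x³ + 6x² - 6x + 3/2.
Check: g(5) = -757/2. ✓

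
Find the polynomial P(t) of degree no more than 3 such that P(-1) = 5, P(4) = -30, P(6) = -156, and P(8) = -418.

P(t) = -t^3 + t^2 + 3t + 6

Using the Lagrange interpolation formula with nodes -1, 4, 6, 8:
  L_0(t) = (t - 4)(t - 6)(t - 8) / -315
  L_1(t) = (t + 1)(t - 6)(t - 8) / 40
  L_2(t) = (t + 1)(t - 4)(t - 8) / -28
  L_3(t) = (t + 1)(t - 4)(t - 6) / 72
Then P(t) = 5·L_0(t) - 30·L_1(t) - 156·L_2(t) - 418·L_3(t).
Expanding and collecting terms gives P(t) = -t^3 + t^2 + 3t + 6.
Check: P(8) = -418. ✓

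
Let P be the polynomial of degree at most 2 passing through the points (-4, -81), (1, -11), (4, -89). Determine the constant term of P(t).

Write P(t) = at^2 + bt + c. Substituting each data point gives a linear system:
  16a - 4b + c = -81
  a + b + c = -11
  16a + 4b + c = -89
Solving the system yields a = -5, b = -1, c = -5.
So P(t) = -5t² - t - 5.
The constant term is -5.

-5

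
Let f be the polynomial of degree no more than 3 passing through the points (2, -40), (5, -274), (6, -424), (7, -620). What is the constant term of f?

-4

Write f(n) = an^3 + bn^2 + cn + d. Substituting each data point gives a linear system:
  8a + 4b + 2c + d = -40
  125a + 25b + 5c + d = -274
  216a + 36b + 6c + d = -424
  343a + 49b + 7c + d = -620
Solving the system yields a = -1, b = -5, c = -4, d = -4.
So f(n) = -n³ - 5n² - 4n - 4.
The constant term is -4.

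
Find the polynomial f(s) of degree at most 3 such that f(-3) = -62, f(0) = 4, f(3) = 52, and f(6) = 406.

Write f(s) = as^3 + bs^2 + cs + d. Substituting each data point gives a linear system:
  -27a + 9b - 3c + d = -62
  d = 4
  27a + 9b + 3c + d = 52
  216a + 36b + 6c + d = 406
Solving the system yields a = 2, b = -1, c = 1, d = 4.
So f(s) = 2s^3 - s^2 + s + 4.
Check: f(3) = 52. ✓

f(s) = 2s^3 - s^2 + s + 4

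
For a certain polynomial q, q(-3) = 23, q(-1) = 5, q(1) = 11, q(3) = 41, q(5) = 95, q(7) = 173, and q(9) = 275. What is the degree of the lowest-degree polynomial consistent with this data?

2

Forward differences of the values at n = -3, -1, 1, 3, 5, 7, 9:
  q  : 23  5  11  41  95  173  275
  Δ  : -18  6  30  54  78  102
  Δ^2: 24  24  24  24  24
  Δ^3: 0  0  0  0
  Δ^4: 0  0  0
  Δ^5: 0  0
  Δ^6: 0
The second differences are constant (24) and nonzero, while all higher differences vanish, so the minimal degree is 2.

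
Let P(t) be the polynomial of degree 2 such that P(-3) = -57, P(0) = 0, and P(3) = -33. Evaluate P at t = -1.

Write P(t) = at^2 + bt + c. Substituting each data point gives a linear system:
  9a - 3b + c = -57
  c = 0
  9a + 3b + c = -33
Solving the system yields a = -5, b = 4, c = 0.
So P(t) = -5t² + 4t.
Then P(-1) = -9.

-9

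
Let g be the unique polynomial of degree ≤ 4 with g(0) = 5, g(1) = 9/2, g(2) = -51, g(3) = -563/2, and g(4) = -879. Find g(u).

g(u) = -3u^4 - 2u^3 - (1/2)u^2 + 5u + 5

Write g(u) = au^4 + bu^3 + cu^2 + du + e. Substituting each data point gives a linear system:
  e = 5
  a + b + c + d + e = 9/2
  16a + 8b + 4c + 2d + e = -51
  81a + 27b + 9c + 3d + e = -563/2
  256a + 64b + 16c + 4d + e = -879
Solving the system yields a = -3, b = -2, c = -1/2, d = 5, e = 5.
So g(u) = -3u⁴ - 2u³ - (1/2)u² + 5u + 5.
Check: g(3) = -563/2. ✓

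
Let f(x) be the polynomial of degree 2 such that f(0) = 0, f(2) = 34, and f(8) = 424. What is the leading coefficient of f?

Write f(x) = ax^2 + bx + c. Substituting each data point gives a linear system:
  c = 0
  4a + 2b + c = 34
  64a + 8b + c = 424
Solving the system yields a = 6, b = 5, c = 0.
So f(x) = 6x² + 5x.
The leading coefficient is 6.

6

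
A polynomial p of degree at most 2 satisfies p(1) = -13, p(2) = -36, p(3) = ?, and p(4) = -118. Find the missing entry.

-71

The 3 known points determine the degree-2 polynomial uniquely.
Write p(x) = ax^2 + bx + c. Substituting each data point gives a linear system:
  a + b + c = -13
  4a + 2b + c = -36
  16a + 4b + c = -118
Solving the system yields a = -6, b = -5, c = -2.
So p(x) = -6x^2 - 5x - 2.
Then p(3) = -71.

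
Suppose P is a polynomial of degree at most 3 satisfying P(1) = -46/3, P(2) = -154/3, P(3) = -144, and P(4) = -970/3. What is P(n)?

P(n) = -5n^3 + (5/3)n^2 - 6n - 6

Using the Lagrange interpolation formula with nodes 1, 2, 3, 4:
  L_0(n) = (n - 2)(n - 3)(n - 4) / -6
  L_1(n) = (n - 1)(n - 3)(n - 4) / 2
  L_2(n) = (n - 1)(n - 2)(n - 4) / -2
  L_3(n) = (n - 1)(n - 2)(n - 3) / 6
Then P(n) = -46/3·L_0(n) - 154/3·L_1(n) - 144·L_2(n) - 970/3·L_3(n).
Expanding and collecting terms gives P(n) = -5n³ + (5/3)n² - 6n - 6.
Check: P(4) = -970/3. ✓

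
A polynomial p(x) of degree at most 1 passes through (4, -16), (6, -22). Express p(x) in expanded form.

Write p(x) = ax + b. Substituting each data point gives a linear system:
  4a + b = -16
  6a + b = -22
Solving the system yields a = -3, b = -4.
So p(x) = -3x - 4.
Check: p(6) = -22. ✓

p(x) = -3x - 4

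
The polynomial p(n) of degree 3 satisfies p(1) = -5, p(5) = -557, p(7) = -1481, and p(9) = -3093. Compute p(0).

3

Write p(n) = an^3 + bn^2 + cn + d. Substituting each data point gives a linear system:
  a + b + c + d = -5
  125a + 25b + 5c + d = -557
  343a + 49b + 7c + d = -1481
  729a + 81b + 9c + d = -3093
Solving the system yields a = -4, b = -2, c = -2, d = 3.
So p(n) = -4n^3 - 2n^2 - 2n + 3.
Then p(0) = 3.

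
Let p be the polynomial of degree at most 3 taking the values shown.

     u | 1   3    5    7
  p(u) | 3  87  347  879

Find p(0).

-3

Write p(u) = au^3 + bu^2 + cu + d. Substituting each data point gives a linear system:
  a + b + c + d = 3
  27a + 9b + 3c + d = 87
  125a + 25b + 5c + d = 347
  343a + 49b + 7c + d = 879
Solving the system yields a = 2, b = 4, c = 0, d = -3.
So p(u) = 2u^3 + 4u^2 - 3.
Then p(0) = -3.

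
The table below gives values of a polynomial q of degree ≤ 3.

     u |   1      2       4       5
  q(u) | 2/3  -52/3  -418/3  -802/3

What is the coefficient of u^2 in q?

Write q(u) = au^3 + bu^2 + cu + d. Substituting each data point gives a linear system:
  a + b + c + d = 2/3
  8a + 4b + 2c + d = -52/3
  64a + 16b + 4c + d = -418/3
  125a + 25b + 5c + d = -802/3
Solving the system yields a = -2, b = -1/3, c = -3, d = 6.
So q(u) = -2u³ - (1/3)u² - 3u + 6.
The coefficient of u^2 is -1/3.

-1/3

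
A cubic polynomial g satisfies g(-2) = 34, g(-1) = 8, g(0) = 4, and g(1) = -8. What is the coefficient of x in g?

Write g(x) = ax^3 + bx^2 + cx + d. Substituting each data point gives a linear system:
  -8a + 4b - 2c + d = 34
  -a + b - c + d = 8
  d = 4
  a + b + c + d = -8
Solving the system yields a = -5, b = -4, c = -3, d = 4.
So g(x) = -5x³ - 4x² - 3x + 4.
The coefficient of x is -3.

-3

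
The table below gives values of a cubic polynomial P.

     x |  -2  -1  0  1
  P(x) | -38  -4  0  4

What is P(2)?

38

Write P(x) = ax^3 + bx^2 + cx + d. Substituting each data point gives a linear system:
  -8a + 4b - 2c + d = -38
  -a + b - c + d = -4
  d = 0
  a + b + c + d = 4
Solving the system yields a = 5, b = 0, c = -1, d = 0.
So P(x) = 5x³ - x.
Then P(2) = 38.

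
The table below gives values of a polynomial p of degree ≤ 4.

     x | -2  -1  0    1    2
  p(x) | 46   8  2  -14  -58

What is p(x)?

p(x) = x^4 - 5x^3 - 6x^2 - 6x + 2

Using the Lagrange interpolation formula with nodes -2, -1, 0, 1, 2:
  L_0(x) = (x + 1)x(x - 1)(x - 2) / 24
  L_1(x) = (x + 2)x(x - 1)(x - 2) / -6
  L_2(x) = (x + 2)(x + 1)(x - 1)(x - 2) / 4
  L_3(x) = (x + 2)(x + 1)x(x - 2) / -6
  L_4(x) = (x + 2)(x + 1)x(x - 1) / 24
Then p(x) = 46·L_0(x) + 8·L_1(x) + 2·L_2(x) - 14·L_3(x) - 58·L_4(x).
Expanding and collecting terms gives p(x) = x⁴ - 5x³ - 6x² - 6x + 2.
Check: p(-1) = 8. ✓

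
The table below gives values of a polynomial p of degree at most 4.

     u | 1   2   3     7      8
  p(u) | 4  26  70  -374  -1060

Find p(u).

p(u) = -u^4 + 6u^3 - 5u + 4

Write p(u) = au^4 + bu^3 + cu^2 + du + e. Substituting each data point gives a linear system:
  a + b + c + d + e = 4
  16a + 8b + 4c + 2d + e = 26
  81a + 27b + 9c + 3d + e = 70
  2401a + 343b + 49c + 7d + e = -374
  4096a + 512b + 64c + 8d + e = -1060
Solving the system yields a = -1, b = 6, c = 0, d = -5, e = 4.
So p(u) = -u⁴ + 6u³ - 5u + 4.
Check: p(1) = 4. ✓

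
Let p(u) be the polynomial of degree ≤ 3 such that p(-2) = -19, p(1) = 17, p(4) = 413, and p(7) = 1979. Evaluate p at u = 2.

69

Forward differences of the values at u = -2, 1, 4, 7:
  p  : -19  17  413  1979
  Δ  : 36  396  1566
  Δ^2: 360  1170
  Δ^3: 810
The third differences are constant, confirming degree 3.
Interpolating (Newton forward form) and evaluating at u = 2 gives p(2) = 69.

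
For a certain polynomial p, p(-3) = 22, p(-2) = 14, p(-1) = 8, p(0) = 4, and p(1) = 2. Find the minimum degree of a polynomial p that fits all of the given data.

2

Forward differences of the values at n = -3, -2, -1, 0, 1:
  p  : 22  14  8  4  2
  Δ  : -8  -6  -4  -2
  Δ^2: 2  2  2
  Δ^3: 0  0
  Δ^4: 0
The second differences are constant (2) and nonzero, while all higher differences vanish, so the minimal degree is 2.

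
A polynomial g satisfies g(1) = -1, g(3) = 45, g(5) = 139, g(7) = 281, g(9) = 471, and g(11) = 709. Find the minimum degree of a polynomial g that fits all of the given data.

2

Forward differences of the values at x = 1, 3, 5, 7, 9, 11:
  g  : -1  45  139  281  471  709
  Δ  : 46  94  142  190  238
  Δ^2: 48  48  48  48
  Δ^3: 0  0  0
  Δ^4: 0  0
  Δ^5: 0
The second differences are constant (48) and nonzero, while all higher differences vanish, so the minimal degree is 2.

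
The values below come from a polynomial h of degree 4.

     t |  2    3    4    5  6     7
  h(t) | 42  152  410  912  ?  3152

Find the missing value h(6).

1778

The 5 known points determine the degree-4 polynomial uniquely.
Write h(t) = at^4 + bt^3 + ct^2 + dt + e. Substituting each data point gives a linear system:
  16a + 8b + 4c + 2d + e = 42
  81a + 27b + 9c + 3d + e = 152
  256a + 64b + 16c + 4d + e = 410
  625a + 125b + 25c + 5d + e = 912
  2401a + 343b + 49c + 7d + e = 3152
Solving the system yields a = 1, b = 2, c = 1, d = 2, e = 2.
So h(t) = t^4 + 2t^3 + t^2 + 2t + 2.
Then h(6) = 1778.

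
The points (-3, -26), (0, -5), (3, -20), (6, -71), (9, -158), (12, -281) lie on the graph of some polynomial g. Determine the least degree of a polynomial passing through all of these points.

Forward differences of the values at s = -3, 0, 3, 6, 9, 12:
  g  : -26  -5  -20  -71  -158  -281
  Δ  : 21  -15  -51  -87  -123
  Δ^2: -36  -36  -36  -36
  Δ^3: 0  0  0
  Δ^4: 0  0
  Δ^5: 0
The second differences are constant (-36) and nonzero, while all higher differences vanish, so the minimal degree is 2.

2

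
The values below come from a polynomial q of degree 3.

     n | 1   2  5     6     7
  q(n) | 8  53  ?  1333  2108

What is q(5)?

The 4 known points determine the degree-3 polynomial uniquely.
Write q(n) = an^3 + bn^2 + cn + d. Substituting each data point gives a linear system:
  a + b + c + d = 8
  8a + 4b + 2c + d = 53
  216a + 36b + 6c + d = 1333
  343a + 49b + 7c + d = 2108
Solving the system yields a = 6, b = 1, c = 0, d = 1.
So q(n) = 6n³ + n² + 1.
Then q(5) = 776.

776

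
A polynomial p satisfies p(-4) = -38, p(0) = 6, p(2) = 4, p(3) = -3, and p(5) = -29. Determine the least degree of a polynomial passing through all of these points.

2

Divided differences on the nodes -4, 0, 2, 3, 5:
  order 0: -38  6  4  -3  -29
  order 1: 11  -1  -7  -13
  order 2: -2  -2  -2
  order 3: 0  0
  order 4: 0
The order-2 divided differences are all -2 (nonzero) and every higher order vanishes, so the data lies on a polynomial of degree exactly 2.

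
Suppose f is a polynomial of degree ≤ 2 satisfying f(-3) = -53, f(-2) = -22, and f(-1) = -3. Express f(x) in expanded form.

f(x) = -6x^2 + x + 4

Using the Lagrange interpolation formula with nodes -3, -2, -1:
  L_0(x) = (x + 2)(x + 1) / 2
  L_1(x) = (x + 3)(x + 1) / -1
  L_2(x) = (x + 3)(x + 2) / 2
Then f(x) = -53·L_0(x) - 22·L_1(x) - 3·L_2(x).
Expanding and collecting terms gives f(x) = -6x^2 + x + 4.
Check: f(-3) = -53. ✓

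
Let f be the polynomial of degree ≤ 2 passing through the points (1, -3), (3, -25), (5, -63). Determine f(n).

f(n) = -2n^2 - 3n + 2

Using the Lagrange interpolation formula with nodes 1, 3, 5:
  L_0(n) = (n - 3)(n - 5) / 8
  L_1(n) = (n - 1)(n - 5) / -4
  L_2(n) = (n - 1)(n - 3) / 8
Then f(n) = -3·L_0(n) - 25·L_1(n) - 63·L_2(n).
Expanding and collecting terms gives f(n) = -2n^2 - 3n + 2.
Check: f(1) = -3. ✓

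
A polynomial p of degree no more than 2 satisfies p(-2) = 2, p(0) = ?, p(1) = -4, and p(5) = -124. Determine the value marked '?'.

6

The 3 known points determine the degree-2 polynomial uniquely.
Write p(x) = ax^2 + bx + c. Substituting each data point gives a linear system:
  4a - 2b + c = 2
  a + b + c = -4
  25a + 5b + c = -124
Solving the system yields a = -4, b = -6, c = 6.
So p(x) = -4x^2 - 6x + 6.
Then p(0) = 6.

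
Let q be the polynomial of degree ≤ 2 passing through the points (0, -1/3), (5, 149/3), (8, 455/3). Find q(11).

923/3

Write q(s) = as^2 + bs + c. Substituting each data point gives a linear system:
  c = -1/3
  25a + 5b + c = 149/3
  64a + 8b + c = 455/3
Solving the system yields a = 3, b = -5, c = -1/3.
So q(s) = 3s² - 5s - 1/3.
Then q(11) = 923/3.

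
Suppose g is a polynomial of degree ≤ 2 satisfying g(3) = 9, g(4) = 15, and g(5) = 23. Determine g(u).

Using the Lagrange interpolation formula with nodes 3, 4, 5:
  L_0(u) = (u - 4)(u - 5) / 2
  L_1(u) = (u - 3)(u - 5) / -1
  L_2(u) = (u - 3)(u - 4) / 2
Then g(u) = 9·L_0(u) + 15·L_1(u) + 23·L_2(u).
Expanding and collecting terms gives g(u) = u^2 - u + 3.
Check: g(3) = 9. ✓

g(u) = u^2 - u + 3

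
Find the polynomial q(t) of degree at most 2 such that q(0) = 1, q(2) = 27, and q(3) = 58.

q(t) = 6t^2 + t + 1

Write q(t) = at^2 + bt + c. Substituting each data point gives a linear system:
  c = 1
  4a + 2b + c = 27
  9a + 3b + c = 58
Solving the system yields a = 6, b = 1, c = 1.
So q(t) = 6t² + t + 1.
Check: q(3) = 58. ✓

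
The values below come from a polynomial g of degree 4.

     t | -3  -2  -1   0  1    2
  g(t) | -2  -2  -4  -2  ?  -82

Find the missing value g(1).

-14

The 5 known points determine the degree-4 polynomial uniquely.
Write g(t) = at^4 + bt^3 + ct^2 + dt + e. Substituting each data point gives a linear system:
  81a - 27b + 9c - 3d + e = -2
  16a - 8b + 4c - 2d + e = -2
  a - b + c - d + e = -4
  e = -2
  16a + 8b + 4c + 2d + e = -82
Solving the system yields a = -1, b = -5, c = -6, d = 0, e = -2.
So g(t) = -t^4 - 5t^3 - 6t^2 - 2.
Then g(1) = -14.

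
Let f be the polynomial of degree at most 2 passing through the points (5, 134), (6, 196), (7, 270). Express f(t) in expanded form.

Using the Lagrange interpolation formula with nodes 5, 6, 7:
  L_0(t) = (t - 6)(t - 7) / 2
  L_1(t) = (t - 5)(t - 7) / -1
  L_2(t) = (t - 5)(t - 6) / 2
Then f(t) = 134·L_0(t) + 196·L_1(t) + 270·L_2(t).
Expanding and collecting terms gives f(t) = 6t^2 - 4t + 4.
Check: f(5) = 134. ✓

f(t) = 6t^2 - 4t + 4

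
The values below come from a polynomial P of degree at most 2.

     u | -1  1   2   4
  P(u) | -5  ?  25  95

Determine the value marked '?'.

The 3 known points determine the degree-2 polynomial uniquely.
Write P(u) = au^2 + bu + c. Substituting each data point gives a linear system:
  a - b + c = -5
  4a + 2b + c = 25
  16a + 4b + c = 95
Solving the system yields a = 5, b = 5, c = -5.
So P(u) = 5u^2 + 5u - 5.
Then P(1) = 5.

5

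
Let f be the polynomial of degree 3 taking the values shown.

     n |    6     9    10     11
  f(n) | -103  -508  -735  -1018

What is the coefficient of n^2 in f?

Write f(n) = an^3 + bn^2 + cn + d. Substituting each data point gives a linear system:
  216a + 36b + 6c + d = -103
  729a + 81b + 9c + d = -508
  1000a + 100b + 10c + d = -735
  1331a + 121b + 11c + d = -1018
Solving the system yields a = -1, b = 2, c = 6, d = 5.
So f(n) = -n^3 + 2n^2 + 6n + 5.
The coefficient of n^2 is 2.

2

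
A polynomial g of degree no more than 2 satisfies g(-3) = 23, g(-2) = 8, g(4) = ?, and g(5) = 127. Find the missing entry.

The 3 known points determine the degree-2 polynomial uniquely.
Write g(t) = at^2 + bt + c. Substituting each data point gives a linear system:
  9a - 3b + c = 23
  4a - 2b + c = 8
  25a + 5b + c = 127
Solving the system yields a = 4, b = 5, c = 2.
So g(t) = 4t^2 + 5t + 2.
Then g(4) = 86.

86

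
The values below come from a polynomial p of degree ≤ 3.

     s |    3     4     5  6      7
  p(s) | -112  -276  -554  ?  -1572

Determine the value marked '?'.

The 4 known points determine the degree-3 polynomial uniquely.
Write p(s) = as^3 + bs^2 + cs + d. Substituting each data point gives a linear system:
  27a + 9b + 3c + d = -112
  64a + 16b + 4c + d = -276
  125a + 25b + 5c + d = -554
  343a + 49b + 7c + d = -1572
Solving the system yields a = -5, b = 3, c = 0, d = -4.
So p(s) = -5s³ + 3s² - 4.
Then p(6) = -976.

-976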